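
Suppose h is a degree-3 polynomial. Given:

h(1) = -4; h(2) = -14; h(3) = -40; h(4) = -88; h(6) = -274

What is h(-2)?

-10

Write h(n) = an³ + bn² + cn + d; the 5 given values yield a linear system in the 4 coefficients.
Solving, h(n) = -n³ - 2n² + 3n - 4.
Then h(-2) = -10.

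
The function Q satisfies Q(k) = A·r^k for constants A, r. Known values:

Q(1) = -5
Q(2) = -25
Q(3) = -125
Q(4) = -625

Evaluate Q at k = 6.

Consecutive ratio: -25/(-5) = 5, and -125/(-25) = 5, so r = 5.
Then A·5^1 = -5 gives A = -1, and Q(k) = -1·5^k.
Q(6) = -1·5^6 = -15625.

-15625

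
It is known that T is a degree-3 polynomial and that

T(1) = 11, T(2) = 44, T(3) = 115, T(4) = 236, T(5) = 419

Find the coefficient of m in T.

-2

Write T(m) = am³ + bm² + cm + d; the 5 given values yield a linear system in the 4 coefficients.
Solving, T(m) = 2m³ + 7m² - 2m + 4.
The coefficient of m is -2.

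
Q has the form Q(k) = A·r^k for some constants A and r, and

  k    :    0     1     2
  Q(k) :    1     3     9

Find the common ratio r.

3

Consecutive ratio: 3/1 = 3, and 9/3 = 3, so r = 3.
Then A·3^0 = 1 gives A = 1, and Q(k) = 1·3^k.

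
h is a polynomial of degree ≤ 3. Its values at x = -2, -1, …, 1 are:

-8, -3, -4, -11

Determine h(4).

First differences: 5, -1, -7. Second differences: -6, -6.
Level-2 differences are constant, so h has degree 2.
Fitting a degree-2 polynomial gives h(x) = -3x² - 4x - 4.
Then h(4) = -68.

-68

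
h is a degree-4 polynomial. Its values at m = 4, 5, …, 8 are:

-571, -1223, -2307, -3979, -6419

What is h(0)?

Write h(m) = am^4 + bm³ + cm² + dm + e; the 5 given values yield a linear system in the 5 coefficients.
Solving, h(m) = -m^4 - 4m³ - 5m² + 6m - 3.
The constant term is h(0) = -3.

-3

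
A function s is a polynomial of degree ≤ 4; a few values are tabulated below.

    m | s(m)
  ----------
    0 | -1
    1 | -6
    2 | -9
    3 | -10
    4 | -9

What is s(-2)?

15

First differences: -5, -3, -1, 1. Second differences: 2, 2, 2.
Level-2 differences are constant, so s has degree 2.
Fitting a degree-2 polynomial gives s(m) = m² - 6m - 1.
Then s(-2) = 15.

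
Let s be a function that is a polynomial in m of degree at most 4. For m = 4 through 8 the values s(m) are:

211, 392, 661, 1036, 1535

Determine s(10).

First differences: 181, 269, 375, 499. Second differences: 88, 106, 124. Third differences: 18, 18.
Level-3 differences are constant, so s has degree 3.
Fitting a degree-3 polynomial gives s(m) = 3m³ - m² + 7m + 7.
Then s(10) = 2977.

2977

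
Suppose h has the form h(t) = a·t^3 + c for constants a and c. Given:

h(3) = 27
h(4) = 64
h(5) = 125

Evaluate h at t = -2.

From h(3) = 27 and h(4) = 64: 27a + c = 27 and 64a + c = 64.
Subtracting: 37a = 37, so a = 1; then c = 27 − 1·27 = 0.
So h(t) = 1t³ + 0, and h(-2) = -8.

-8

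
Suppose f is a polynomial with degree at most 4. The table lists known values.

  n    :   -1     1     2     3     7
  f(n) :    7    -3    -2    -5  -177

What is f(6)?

Write f(n) = an^4 + bn³ + cn² + dn + e; the 5 given values yield a linear system in the 5 coefficients.
Solving, the leading coefficient vanishes, and f(n) = -n³ + 4n² - 4n - 2.
Then f(6) = -98.

-98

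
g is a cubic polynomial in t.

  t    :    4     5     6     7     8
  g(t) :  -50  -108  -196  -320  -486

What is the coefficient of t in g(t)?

Write g(t) = at³ + bt² + ct + d; the 5 given values yield a linear system in the 4 coefficients.
Solving, g(t) = -t³ + 3t + 2.
The coefficient of t is 3.

3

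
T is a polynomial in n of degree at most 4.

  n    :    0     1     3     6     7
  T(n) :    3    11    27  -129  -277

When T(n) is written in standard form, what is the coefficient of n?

Write T(n) = an^4 + bn³ + cn² + dn + e; the 5 given values yield a linear system in the 5 coefficients.
Solving, the leading coefficient vanishes, and T(n) = -2n³ + 8n² + 2n + 3.
The coefficient of n is 2.

2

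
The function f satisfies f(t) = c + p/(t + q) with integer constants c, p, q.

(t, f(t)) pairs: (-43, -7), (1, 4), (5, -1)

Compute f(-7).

-16

(f(t) − c)(t + q) = p for each data point; the three points give a linear system in c and q, then p follows.
Solving: c = -6, q = 3, p = 40, so f(t) = -6 + 40/(t + 3).
Then f(-7) = -6 + 40/(-4) = -16.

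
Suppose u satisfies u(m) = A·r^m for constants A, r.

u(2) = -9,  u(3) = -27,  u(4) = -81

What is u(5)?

-243

Consecutive ratio: -27/(-9) = 3, and -81/(-27) = 3, so r = 3.
Then A·3^2 = -9 gives A = -1, and u(m) = -1·3^m.
u(5) = -1·3^5 = -243.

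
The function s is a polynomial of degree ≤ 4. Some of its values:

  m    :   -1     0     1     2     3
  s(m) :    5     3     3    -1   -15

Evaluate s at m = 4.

-45

First differences: -2, 0, -4, -14. Second differences: 2, -4, -10. Third differences: -6, -6.
Level-3 differences are constant, so s has degree 3.
Fitting a degree-3 polynomial gives s(m) = -m³ + m² + 3.
Then s(4) = -45.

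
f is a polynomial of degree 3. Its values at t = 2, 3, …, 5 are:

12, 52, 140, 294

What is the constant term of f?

Write f(t) = at³ + bt² + ct + d; the 4 given values yield a linear system in the 4 coefficients.
Solving, f(t) = 3t³ - 3t² - 2t + 4.
The constant term is f(0) = 4.

4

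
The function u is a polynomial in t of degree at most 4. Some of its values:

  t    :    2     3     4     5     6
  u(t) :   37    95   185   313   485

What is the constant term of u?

-7

First differences: 58, 90, 128, 172. Second differences: 32, 38, 44. Third differences: 6, 6.
Level-3 differences are constant, so u has degree 3.
Fitting a degree-3 polynomial gives u(t) = t³ + 7t² + 4t - 7.
The constant term is u(0) = -7.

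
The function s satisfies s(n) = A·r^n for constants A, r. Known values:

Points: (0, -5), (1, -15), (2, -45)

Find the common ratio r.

3

Consecutive ratio: -15/(-5) = 3, and -45/(-15) = 3, so r = 3.
Then A·3^0 = -5 gives A = -5, and s(n) = -5·3^n.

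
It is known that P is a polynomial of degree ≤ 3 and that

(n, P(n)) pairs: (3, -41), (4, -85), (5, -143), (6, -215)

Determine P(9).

-515

Write P(n) = an³ + bn² + cn + d; the 4 given values yield a linear system in the 4 coefficients.
Solving, the leading coefficient vanishes, and P(n) = -7n² + 5n + 7.
Then P(9) = -515.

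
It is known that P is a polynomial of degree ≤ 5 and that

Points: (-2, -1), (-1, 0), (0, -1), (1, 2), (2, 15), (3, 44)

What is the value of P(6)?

Write P(t) = at^5 + bt^4 + ct³ + dt² + et + p; the 6 given values yield a linear system in the 6 coefficients.
Solving, the top 2 coefficients vanish, and P(t) = t³ + 2t² - 1.
Then P(6) = 287.

287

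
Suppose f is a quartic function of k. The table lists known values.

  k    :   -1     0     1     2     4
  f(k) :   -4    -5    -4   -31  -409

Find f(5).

-940

Write f(k) = ak^4 + bk³ + ck² + dk + e; the 5 given values yield a linear system in the 5 coefficients.
Solving, f(k) = -k^4 - 3k³ + 2k² + 3k - 5.
Then f(5) = -940.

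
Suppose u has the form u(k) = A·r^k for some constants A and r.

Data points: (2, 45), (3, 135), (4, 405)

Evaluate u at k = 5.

Consecutive ratio: 135/45 = 3, and 405/135 = 3, so r = 3.
Then A·3^2 = 45 gives A = 5, and u(k) = 5·3^k.
u(5) = 5·3^5 = 1215.

1215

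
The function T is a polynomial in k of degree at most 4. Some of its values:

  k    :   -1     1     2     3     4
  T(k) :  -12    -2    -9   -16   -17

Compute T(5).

-6

Write T(k) = ak^4 + bk³ + ck² + dk + e; the 5 given values yield a linear system in the 5 coefficients.
Solving, the leading coefficient vanishes, and T(k) = k³ - 6k² + 4k - 1.
Then T(5) = -6.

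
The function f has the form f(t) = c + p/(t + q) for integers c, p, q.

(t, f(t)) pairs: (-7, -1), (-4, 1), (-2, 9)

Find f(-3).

(f(t) − c)(t + q) = p for each data point; the three points give a linear system in c and q, then p follows.
Solving: c = -3, q = 1, p = -12, so f(t) = -3 − 12/(t + 1).
Then f(-3) = -3 − 12/(-2) = 3.

3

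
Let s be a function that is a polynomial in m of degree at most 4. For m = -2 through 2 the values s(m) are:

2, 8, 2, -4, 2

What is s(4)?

98

First differences: 6, -6, -6, 6. Second differences: -12, 0, 12. Third differences: 12, 12.
Level-3 differences are constant, so s has degree 3.
Fitting a degree-3 polynomial gives s(m) = 2m³ - 8m + 2.
Then s(4) = 98.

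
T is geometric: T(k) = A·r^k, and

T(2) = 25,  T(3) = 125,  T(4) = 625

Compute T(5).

3125

Consecutive ratio: 125/25 = 5, and 625/125 = 5, so r = 5.
Then A·5^2 = 25 gives A = 1, and T(k) = 1·5^k.
T(5) = 1·5^5 = 3125.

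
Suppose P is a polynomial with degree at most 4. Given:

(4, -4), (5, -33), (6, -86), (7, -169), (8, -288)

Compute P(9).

-449

Write P(t) = at^4 + bt³ + ct² + dt + e; the 5 given values yield a linear system in the 5 coefficients.
Solving, the leading coefficient vanishes, and P(t) = -t³ + 3t² + 5t - 8.
Then P(9) = -449.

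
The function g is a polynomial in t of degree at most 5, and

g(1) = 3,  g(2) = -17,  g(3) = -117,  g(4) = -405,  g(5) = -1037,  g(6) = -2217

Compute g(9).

-11805

Write g(t) = at^5 + bt^4 + ct³ + dt² + et + p; the 6 given values yield a linear system in the 6 coefficients.
Solving, the leading coefficient vanishes, and g(t) = -2t^4 + 2t³ - 2t² + 2t + 3.
Then g(9) = -11805.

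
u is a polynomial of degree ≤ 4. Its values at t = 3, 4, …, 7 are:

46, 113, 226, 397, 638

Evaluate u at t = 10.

First differences: 67, 113, 171, 241. Second differences: 46, 58, 70. Third differences: 12, 12.
Level-3 differences are constant, so u has degree 3.
Fitting a degree-3 polynomial gives u(t) = 2t³ - t² + 1.
Then u(10) = 1901.

1901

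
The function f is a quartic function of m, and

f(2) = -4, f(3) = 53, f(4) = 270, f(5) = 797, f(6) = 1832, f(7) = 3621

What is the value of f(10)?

First differences: 57, 217, 527, 1035, 1789. Second differences: 160, 310, 508, 754. Third differences: 150, 198, 246. Fourth differences: 48, 48.
Level-4 differences are constant, so f has degree 4.
Fitting a degree-4 polynomial gives f(m) = 2m^4 - 3m³ - 3m² - m + 2.
Then f(10) = 16692.

16692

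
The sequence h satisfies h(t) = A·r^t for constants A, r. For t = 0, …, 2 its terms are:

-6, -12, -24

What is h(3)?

Consecutive ratio: -12/(-6) = 2, and -24/(-12) = 2, so r = 2.
Then A·2^0 = -6 gives A = -6, and h(t) = -6·2^t.
h(3) = -6·2^3 = -48.

-48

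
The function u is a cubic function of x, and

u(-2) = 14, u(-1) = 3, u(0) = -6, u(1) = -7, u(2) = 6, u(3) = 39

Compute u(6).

318

First differences: -11, -9, -1, 13, 33. Second differences: 2, 8, 14, 20. Third differences: 6, 6, 6.
Level-3 differences are constant, so u has degree 3.
Fitting a degree-3 polynomial gives u(x) = x³ + 4x² - 6x - 6.
Then u(6) = 318.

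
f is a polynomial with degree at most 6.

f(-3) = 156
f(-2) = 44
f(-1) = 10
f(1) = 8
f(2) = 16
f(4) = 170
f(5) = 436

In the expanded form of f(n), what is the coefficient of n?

1

Write f(n) = an^6 + bn^5 + cn^4 + dn³ + en² + pn + q; the 7 given values yield a linear system in the 7 coefficients.
Solving, the top 2 coefficients vanish, and f(n) = n^4 - 2n³ + 2n² + n + 6.
The coefficient of n is 1.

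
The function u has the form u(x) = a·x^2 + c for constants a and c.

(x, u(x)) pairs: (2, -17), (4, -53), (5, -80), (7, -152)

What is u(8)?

-197

From u(2) = -17 and u(4) = -53: 4a + c = -17 and 16a + c = -53.
Subtracting: 12a = -36, so a = -3; then c = -17 − (-3)·4 = -5.
So u(x) = -3x² − 5, and u(8) = -197.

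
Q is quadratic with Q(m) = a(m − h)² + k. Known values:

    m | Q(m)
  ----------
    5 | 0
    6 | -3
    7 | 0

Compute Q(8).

9

First differences -3, 3; second difference 6 = 2a, so a = 3.
Expanding, the m-coefficient is −2ah = -6h; matching it to the data gives h = 6, and then k = -3.
So Q(m) = 3(m − 6)² − 3.
Q(8) = 3·2² − 3 = 9.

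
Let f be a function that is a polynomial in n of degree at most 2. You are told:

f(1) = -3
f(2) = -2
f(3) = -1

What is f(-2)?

First differences: 1, 1.
Level-1 differences are constant, so f has degree 1.
Fitting a degree-1 polynomial gives f(n) = n - 4.
Then f(-2) = -6.

-6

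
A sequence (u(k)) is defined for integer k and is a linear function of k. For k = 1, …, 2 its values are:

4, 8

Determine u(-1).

-4

Write u(k) = ak + b; the 2 given values yield a linear system in the 2 coefficients.
Solving, u(k) = 4k.
Then u(-1) = -4.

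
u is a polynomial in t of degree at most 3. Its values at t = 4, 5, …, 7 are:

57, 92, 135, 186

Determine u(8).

245

First differences: 35, 43, 51. Second differences: 8, 8.
Level-2 differences are constant, so u has degree 2.
Fitting a degree-2 polynomial gives u(t) = 4t² - t - 3.
Then u(8) = 245.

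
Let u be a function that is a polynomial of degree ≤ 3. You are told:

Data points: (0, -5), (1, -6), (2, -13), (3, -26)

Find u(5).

First differences: -1, -7, -13. Second differences: -6, -6.
Level-2 differences are constant, so u has degree 2.
Fitting a degree-2 polynomial gives u(k) = -3k² + 2k - 5.
Then u(5) = -70.

-70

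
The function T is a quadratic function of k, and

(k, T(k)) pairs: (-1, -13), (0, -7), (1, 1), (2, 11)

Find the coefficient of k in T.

First differences: 6, 8, 10. Second differences: 2, 2.
Level-2 differences are constant, so T has degree 2.
Fitting a degree-2 polynomial gives T(k) = k² + 7k - 7.
The coefficient of k is 7.

7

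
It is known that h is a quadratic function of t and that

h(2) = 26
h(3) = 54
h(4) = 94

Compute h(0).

6

Write h(t) = at² + bt + c; the 3 given values yield a linear system in the 3 coefficients.
Solving, h(t) = 6t² - 2t + 6.
Then h(0) = 6.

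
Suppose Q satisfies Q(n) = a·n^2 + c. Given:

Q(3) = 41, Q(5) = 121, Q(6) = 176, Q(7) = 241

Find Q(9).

From Q(3) = 41 and Q(5) = 121: 9a + c = 41 and 25a + c = 121.
Subtracting: 16a = 80, so a = 5; then c = 41 − 5·9 = -4.
So Q(n) = 5n² − 4, and Q(9) = 401.

401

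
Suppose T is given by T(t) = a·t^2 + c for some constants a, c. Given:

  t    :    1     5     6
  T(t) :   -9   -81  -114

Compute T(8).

-198

From T(1) = -9 and T(5) = -81: 1a + c = -9 and 25a + c = -81.
Subtracting: 24a = -72, so a = -3; then c = -9 − (-3)·1 = -6.
So T(t) = -3t² − 6, and T(8) = -198.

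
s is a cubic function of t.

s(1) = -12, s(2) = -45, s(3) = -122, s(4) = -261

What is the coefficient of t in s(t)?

Write s(t) = at³ + bt² + ct + d; the 4 given values yield a linear system in the 4 coefficients.
Solving, s(t) = -3t³ - 4t² - 5.
The coefficient of t is 0.

0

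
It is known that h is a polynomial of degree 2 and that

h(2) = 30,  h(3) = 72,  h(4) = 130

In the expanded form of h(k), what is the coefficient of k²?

Write h(k) = ak² + bk + c; the 3 given values yield a linear system in the 3 coefficients.
Solving, h(k) = 8k² + 2k - 6.
The coefficient of k² is 8.

8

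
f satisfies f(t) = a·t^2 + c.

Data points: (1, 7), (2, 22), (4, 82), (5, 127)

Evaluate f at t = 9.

From f(1) = 7 and f(2) = 22: 1a + c = 7 and 4a + c = 22.
Subtracting: 3a = 15, so a = 5; then c = 7 − 5·1 = 2.
So f(t) = 5t² + 2, and f(9) = 407.

407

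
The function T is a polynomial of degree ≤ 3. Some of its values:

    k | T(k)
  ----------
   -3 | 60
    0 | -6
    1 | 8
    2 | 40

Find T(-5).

194

Write T(k) = ak³ + bk² + ck + d; the 4 given values yield a linear system in the 4 coefficients.
Solving, the leading coefficient vanishes, and T(k) = 9k² + 5k - 6.
Then T(-5) = 194.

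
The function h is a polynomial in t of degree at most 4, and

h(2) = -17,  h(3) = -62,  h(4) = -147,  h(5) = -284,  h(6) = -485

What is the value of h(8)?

Write h(t) = at^4 + bt³ + ct² + dt + e; the 5 given values yield a linear system in the 5 coefficients.
Solving, the leading coefficient vanishes, and h(t) = -2t³ - 2t² + 3t + 1.
Then h(8) = -1127.

-1127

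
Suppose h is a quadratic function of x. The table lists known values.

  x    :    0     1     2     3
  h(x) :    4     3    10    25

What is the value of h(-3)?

55

First differences: -1, 7, 15. Second differences: 8, 8.
Level-2 differences are constant, so h has degree 2.
Fitting a degree-2 polynomial gives h(x) = 4x² - 5x + 4.
Then h(-3) = 55.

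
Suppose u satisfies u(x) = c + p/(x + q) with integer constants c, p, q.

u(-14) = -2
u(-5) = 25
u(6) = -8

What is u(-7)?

5

(u(x) − c)(x + q) = p for each data point; the three points give a linear system in c and q, then p follows.
Solving: c = -5, q = 4, p = -30, so u(x) = -5 − 30/(x + 4).
Then u(-7) = -5 − 30/(-3) = 5.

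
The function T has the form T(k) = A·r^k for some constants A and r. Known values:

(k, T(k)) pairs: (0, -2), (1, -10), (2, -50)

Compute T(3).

-250

Consecutive ratio: -10/(-2) = 5, and -50/(-10) = 5, so r = 5.
Then A·5^0 = -2 gives A = -2, and T(k) = -2·5^k.
T(3) = -2·5^3 = -250.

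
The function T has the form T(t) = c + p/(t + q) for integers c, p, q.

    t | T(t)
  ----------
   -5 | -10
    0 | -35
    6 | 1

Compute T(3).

(T(t) − c)(t + q) = p for each data point; the three points give a linear system in c and q, then p follows.
Solving: c = -5, q = -1, p = 30, so T(t) = -5 + 30/(t − 1).
Then T(3) = -5 + 30/2 = 10.

10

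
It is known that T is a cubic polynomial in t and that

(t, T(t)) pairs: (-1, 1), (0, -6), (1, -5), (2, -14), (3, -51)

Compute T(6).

-510

First differences: -7, 1, -9, -37. Second differences: 8, -10, -28. Third differences: -18, -18.
Level-3 differences are constant, so T has degree 3.
Fitting a degree-3 polynomial gives T(t) = -3t³ + 4t² - 6.
Then T(6) = -510.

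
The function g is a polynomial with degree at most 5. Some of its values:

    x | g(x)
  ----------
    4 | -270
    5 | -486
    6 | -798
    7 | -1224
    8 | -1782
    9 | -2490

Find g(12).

-5694

First differences: -216, -312, -426, -558, -708. Second differences: -96, -114, -132, -150. Third differences: -18, -18, -18.
Level-3 differences are constant, so g has degree 3.
Fitting a degree-3 polynomial gives g(x) = -3x³ - 3x² - 6x - 6.
Then g(12) = -5694.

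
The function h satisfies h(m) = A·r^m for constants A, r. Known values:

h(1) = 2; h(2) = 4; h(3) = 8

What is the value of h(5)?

32

Consecutive ratio: 4/2 = 2, and 8/4 = 2, so r = 2.
Then A·2^1 = 2 gives A = 1, and h(m) = 1·2^m.
h(5) = 1·2^5 = 32.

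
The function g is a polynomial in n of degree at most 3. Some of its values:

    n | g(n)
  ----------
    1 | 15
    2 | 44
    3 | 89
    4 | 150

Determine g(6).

First differences: 29, 45, 61. Second differences: 16, 16.
Level-2 differences are constant, so g has degree 2.
Fitting a degree-2 polynomial gives g(n) = 8n² + 5n + 2.
Then g(6) = 320.

320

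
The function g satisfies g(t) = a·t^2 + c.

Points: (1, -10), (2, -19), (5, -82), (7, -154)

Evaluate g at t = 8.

From g(1) = -10 and g(2) = -19: 1a + c = -10 and 4a + c = -19.
Subtracting: 3a = -9, so a = -3; then c = -10 − (-3)·1 = -7.
So g(t) = -3t² − 7, and g(8) = -199.

-199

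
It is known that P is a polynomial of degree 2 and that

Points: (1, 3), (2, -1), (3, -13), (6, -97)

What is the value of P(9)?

-253

Write P(t) = at² + bt + c; the 4 given values yield a linear system in the 3 coefficients.
Solving, P(t) = -4t² + 8t - 1.
Then P(9) = -253.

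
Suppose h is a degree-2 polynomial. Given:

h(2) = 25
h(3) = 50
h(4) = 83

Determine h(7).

Write h(t) = at² + bt + c; the 3 given values yield a linear system in the 3 coefficients.
Solving, h(t) = 4t² + 5t - 1.
Then h(7) = 230.

230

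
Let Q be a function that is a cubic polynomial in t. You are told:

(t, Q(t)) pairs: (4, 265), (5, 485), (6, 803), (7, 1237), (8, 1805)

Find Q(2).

First differences: 220, 318, 434, 568. Second differences: 98, 116, 134. Third differences: 18, 18.
Level-3 differences are constant, so Q has degree 3.
Fitting a degree-3 polynomial gives Q(t) = 3t³ + 4t² + t + 5.
Then Q(2) = 47.

47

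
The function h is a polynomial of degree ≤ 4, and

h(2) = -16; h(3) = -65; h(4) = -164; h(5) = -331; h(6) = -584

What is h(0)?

4

First differences: -49, -99, -167, -253. Second differences: -50, -68, -86. Third differences: -18, -18.
Level-3 differences are constant, so h has degree 3.
Fitting a degree-3 polynomial gives h(m) = -3m³ + 2m² - 2m + 4.
The constant term is h(0) = 4.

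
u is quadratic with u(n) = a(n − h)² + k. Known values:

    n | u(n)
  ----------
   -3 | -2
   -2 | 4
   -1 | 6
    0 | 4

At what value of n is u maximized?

First differences 6, 2, -2; second difference -4 = 2a, so a = -2.
Expanding, the n-coefficient is −2ah = 4h; matching it to the data gives h = -1, and then k = 6.
So u(n) = -2(n + 1)² + 6.
Hence h = -1.

-1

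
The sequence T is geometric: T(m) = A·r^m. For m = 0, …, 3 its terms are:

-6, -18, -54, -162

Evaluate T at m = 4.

-486

Consecutive ratio: -18/(-6) = 3, and -54/(-18) = 3, so r = 3.
Then A·3^0 = -6 gives A = -6, and T(m) = -6·3^m.
T(4) = -6·3^4 = -486.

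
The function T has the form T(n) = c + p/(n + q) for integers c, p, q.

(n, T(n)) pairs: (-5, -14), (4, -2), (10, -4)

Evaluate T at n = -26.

-7

(T(n) − c)(n + q) = p for each data point; the three points give a linear system in c and q, then p follows.
Solving: c = -6, q = 2, p = 24, so T(n) = -6 + 24/(n + 2).
Then T(-26) = -6 + 24/(-24) = -7.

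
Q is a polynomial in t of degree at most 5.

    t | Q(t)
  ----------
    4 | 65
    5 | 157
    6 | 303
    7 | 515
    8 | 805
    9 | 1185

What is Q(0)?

-3

First differences: 92, 146, 212, 290, 380. Second differences: 54, 66, 78, 90. Third differences: 12, 12, 12.
Level-3 differences are constant, so Q has degree 3.
Fitting a degree-3 polynomial gives Q(t) = 2t³ - 3t² - 3t - 3.
The constant term is Q(0) = -3.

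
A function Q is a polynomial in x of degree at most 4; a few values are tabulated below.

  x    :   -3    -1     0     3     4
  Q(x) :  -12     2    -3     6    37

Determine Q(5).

Write Q(x) = ax^4 + bx³ + cx² + dx + e; the 5 given values yield a linear system in the 5 coefficients.
Solving, the leading coefficient vanishes, and Q(x) = x³ - 6x - 3.
Then Q(5) = 92.

92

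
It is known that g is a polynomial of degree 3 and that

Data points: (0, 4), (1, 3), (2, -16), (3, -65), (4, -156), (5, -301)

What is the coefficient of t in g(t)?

4

First differences: -1, -19, -49, -91, -145. Second differences: -18, -30, -42, -54. Third differences: -12, -12, -12.
Level-3 differences are constant, so g has degree 3.
Fitting a degree-3 polynomial gives g(t) = -2t³ - 3t² + 4t + 4.
The coefficient of t is 4.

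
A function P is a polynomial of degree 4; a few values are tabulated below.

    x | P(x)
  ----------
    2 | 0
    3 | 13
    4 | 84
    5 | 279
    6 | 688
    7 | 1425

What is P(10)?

7104

First differences: 13, 71, 195, 409, 737. Second differences: 58, 124, 214, 328. Third differences: 66, 90, 114. Fourth differences: 24, 24.
Level-4 differences are constant, so P has degree 4.
Fitting a degree-4 polynomial gives P(x) = x^4 - 3x³ + x² + 4.
Then P(10) = 7104.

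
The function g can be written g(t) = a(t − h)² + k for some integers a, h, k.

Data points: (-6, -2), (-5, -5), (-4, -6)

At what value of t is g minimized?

-4

First differences -3, -1; second difference 2 = 2a, so a = 1.
Expanding, the t-coefficient is −2ah = -2h; matching it to the data gives h = -4, and then k = -6.
So g(t) = 1(t + 4)² − 6.
Hence h = -4.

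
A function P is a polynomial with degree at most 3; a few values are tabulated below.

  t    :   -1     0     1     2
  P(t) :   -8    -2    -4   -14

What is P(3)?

-32

Write P(t) = at³ + bt² + ct + d; the 4 given values yield a linear system in the 4 coefficients.
Solving, the leading coefficient vanishes, and P(t) = -4t² + 2t - 2.
Then P(3) = -32.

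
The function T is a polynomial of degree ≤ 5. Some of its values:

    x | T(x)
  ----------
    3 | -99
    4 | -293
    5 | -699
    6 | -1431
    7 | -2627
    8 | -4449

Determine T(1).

-11

First differences: -194, -406, -732, -1196, -1822. Second differences: -212, -326, -464, -626. Third differences: -114, -138, -162. Fourth differences: -24, -24.
Level-4 differences are constant, so T has degree 4.
Fitting a degree-4 polynomial gives T(x) = -x^4 - x³ + 3x² - 3x - 9.
Then T(1) = -11.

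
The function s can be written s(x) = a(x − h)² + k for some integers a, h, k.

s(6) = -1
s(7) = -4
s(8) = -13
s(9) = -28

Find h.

First differences -3, -9, -15; second difference -6 = 2a, so a = -3.
Expanding, the x-coefficient is −2ah = 6h; matching it to the data gives h = 6, and then k = -1.
So s(x) = -3(x − 6)² − 1.
Hence h = 6.

6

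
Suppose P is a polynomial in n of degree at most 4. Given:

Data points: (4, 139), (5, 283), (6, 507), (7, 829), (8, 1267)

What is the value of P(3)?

Write P(n) = an^4 + bn³ + cn² + dn + e; the 5 given values yield a linear system in the 5 coefficients.
Solving, the leading coefficient vanishes, and P(n) = 3n³ - 5n² + 6n + 3.
Then P(3) = 57.

57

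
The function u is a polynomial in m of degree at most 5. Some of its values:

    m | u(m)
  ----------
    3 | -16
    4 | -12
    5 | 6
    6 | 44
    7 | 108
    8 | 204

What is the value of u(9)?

First differences: 4, 18, 38, 64, 96. Second differences: 14, 20, 26, 32. Third differences: 6, 6, 6.
Level-3 differences are constant, so u has degree 3.
Extending the table by one column gives the next first difference 134, so u(9) = 204 + 134 = 338.

338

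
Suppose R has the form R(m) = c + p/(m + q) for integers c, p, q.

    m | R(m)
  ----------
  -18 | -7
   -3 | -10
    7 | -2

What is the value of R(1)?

(R(m) − c)(m + q) = p for each data point; the three points give a linear system in c and q, then p follows.
Solving: c = -6, q = -2, p = 20, so R(m) = -6 + 20/(m − 2).
Then R(1) = -6 + 20/(-1) = -26.

-26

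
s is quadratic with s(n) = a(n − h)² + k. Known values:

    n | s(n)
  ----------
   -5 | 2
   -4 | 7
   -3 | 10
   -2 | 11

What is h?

First differences 5, 3, 1; second difference -2 = 2a, so a = -1.
Expanding, the n-coefficient is −2ah = 2h; matching it to the data gives h = -2, and then k = 11.
So s(n) = -1(n + 2)² + 11.
Hence h = -2.

-2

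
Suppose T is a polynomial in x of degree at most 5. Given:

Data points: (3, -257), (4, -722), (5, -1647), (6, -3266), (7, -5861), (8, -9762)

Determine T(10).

-23042

First differences: -465, -925, -1619, -2595, -3901. Second differences: -460, -694, -976, -1306. Third differences: -234, -282, -330. Fourth differences: -48, -48.
Level-4 differences are constant, so T has degree 4.
Fitting a degree-4 polynomial gives T(x) = -2x^4 - 3x³ - 4x - 2.
Then T(10) = -23042.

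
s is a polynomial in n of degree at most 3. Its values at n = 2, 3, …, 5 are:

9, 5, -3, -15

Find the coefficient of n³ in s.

First differences: -4, -8, -12. Second differences: -4, -4.
Level-2 differences are constant, so s has degree 2.
Fitting a degree-2 polynomial gives s(n) = -2n² + 6n + 5.
The coefficient of n³ is 0.

0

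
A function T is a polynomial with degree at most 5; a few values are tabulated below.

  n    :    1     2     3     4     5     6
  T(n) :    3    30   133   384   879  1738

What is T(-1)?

First differences: 27, 103, 251, 495, 859. Second differences: 76, 148, 244, 364. Third differences: 72, 96, 120. Fourth differences: 24, 24.
Level-4 differences are constant, so T has degree 4.
Fitting a degree-4 polynomial gives T(n) = n^4 + 2n³ + n² - 5n + 4.
Then T(-1) = 9.

9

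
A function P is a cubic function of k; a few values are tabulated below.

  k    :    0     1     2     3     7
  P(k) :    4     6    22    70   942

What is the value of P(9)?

Write P(k) = ak³ + bk² + ck + d; the 5 given values yield a linear system in the 4 coefficients.
Solving, P(k) = 3k³ - 2k² + k + 4.
Then P(9) = 2038.

2038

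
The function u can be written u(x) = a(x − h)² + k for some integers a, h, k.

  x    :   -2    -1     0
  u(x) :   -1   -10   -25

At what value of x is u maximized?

First differences -9, -15; second difference -6 = 2a, so a = -3.
Expanding, the x-coefficient is −2ah = 6h; matching it to the data gives h = -3, and then k = 2.
So u(x) = -3(x + 3)² + 2.
Hence h = -3.

-3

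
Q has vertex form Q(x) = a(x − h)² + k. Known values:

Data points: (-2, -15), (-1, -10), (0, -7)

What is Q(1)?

First differences 5, 3; second difference -2 = 2a, so a = -1.
Expanding, the x-coefficient is −2ah = 2h; matching it to the data gives h = 1, and then k = -6.
So Q(x) = -1(x − 1)² − 6.
Q(1) = -1·0² − 6 = -6.

-6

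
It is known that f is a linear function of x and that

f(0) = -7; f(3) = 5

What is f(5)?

Write f(x) = ax + b; the 2 given values yield a linear system in the 2 coefficients.
Solving, f(x) = 4x - 7.
Then f(5) = 13.

13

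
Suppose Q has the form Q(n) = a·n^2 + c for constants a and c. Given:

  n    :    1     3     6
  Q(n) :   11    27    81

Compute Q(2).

17

From Q(1) = 11 and Q(3) = 27: 1a + c = 11 and 9a + c = 27.
Subtracting: 8a = 16, so a = 2; then c = 11 − 2·1 = 9.
So Q(n) = 2n² + 9, and Q(2) = 17.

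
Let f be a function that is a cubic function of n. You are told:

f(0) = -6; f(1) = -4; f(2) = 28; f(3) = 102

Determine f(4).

230

Write f(n) = an³ + bn² + cn + d; the 4 given values yield a linear system in the 4 coefficients.
Solving, f(n) = 2n³ + 9n² - 9n - 6.
Then f(4) = 230.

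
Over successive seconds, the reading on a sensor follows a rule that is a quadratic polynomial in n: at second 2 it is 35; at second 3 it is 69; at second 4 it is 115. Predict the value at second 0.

3

Write the value at n as g(n).
Write g(n) = an² + bn + c; the 3 given values yield a linear system in the 3 coefficients.
Solving, g(n) = 6n² + 4n + 3.
Then g(0) = 3.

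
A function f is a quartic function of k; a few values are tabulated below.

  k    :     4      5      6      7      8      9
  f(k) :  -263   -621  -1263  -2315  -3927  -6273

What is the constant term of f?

First differences: -358, -642, -1052, -1612, -2346. Second differences: -284, -410, -560, -734. Third differences: -126, -150, -174. Fourth differences: -24, -24.
Level-4 differences are constant, so f has degree 4.
Fitting a degree-4 polynomial gives f(k) = -k^4 + k³ - 6k² + 4k + 9.
The constant term is f(0) = 9.

9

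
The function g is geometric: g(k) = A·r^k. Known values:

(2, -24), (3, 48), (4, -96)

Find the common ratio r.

-2

Consecutive ratio: 48/(-24) = -2, and -96/48 = -2, so r = -2.
Then A·(-2)^2 = -24 gives A = -6, and g(k) = -6·(-2)^k.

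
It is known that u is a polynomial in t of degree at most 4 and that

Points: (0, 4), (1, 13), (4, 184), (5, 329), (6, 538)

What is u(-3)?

Write u(t) = at^4 + bt³ + ct² + dt + e; the 5 given values yield a linear system in the 5 coefficients.
Solving, the leading coefficient vanishes, and u(t) = 2t³ + 2t² + 5t + 4.
Then u(-3) = -47.

-47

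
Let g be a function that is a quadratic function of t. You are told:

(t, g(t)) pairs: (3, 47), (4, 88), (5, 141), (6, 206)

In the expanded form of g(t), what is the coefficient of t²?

6

First differences: 41, 53, 65. Second differences: 12, 12.
Level-2 differences are constant, so g has degree 2.
Fitting a degree-2 polynomial gives g(t) = 6t² - t - 4.
The coefficient of t² is 6.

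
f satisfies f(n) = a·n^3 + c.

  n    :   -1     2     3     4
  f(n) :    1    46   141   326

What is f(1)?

From f(-1) = 1 and f(2) = 46: -1a + c = 1 and 8a + c = 46.
Subtracting: 9a = 45, so a = 5; then c = 1 − 5·(-1) = 6.
So f(n) = 5n³ + 6, and f(1) = 11.

11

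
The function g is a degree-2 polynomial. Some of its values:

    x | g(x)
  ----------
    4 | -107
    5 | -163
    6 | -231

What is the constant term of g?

Write g(x) = ax² + bx + c; the 3 given values yield a linear system in the 3 coefficients.
Solving, g(x) = -6x² - 2x - 3.
The constant term is g(0) = -3.

-3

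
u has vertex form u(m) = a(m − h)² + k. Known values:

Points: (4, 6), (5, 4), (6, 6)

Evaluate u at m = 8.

First differences -2, 2; second difference 4 = 2a, so a = 2.
Expanding, the m-coefficient is −2ah = -4h; matching it to the data gives h = 5, and then k = 4.
So u(m) = 2(m − 5)² + 4.
u(8) = 2·3² + 4 = 22.

22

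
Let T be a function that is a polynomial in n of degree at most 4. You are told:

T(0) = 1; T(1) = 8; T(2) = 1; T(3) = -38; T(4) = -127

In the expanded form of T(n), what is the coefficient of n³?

-3

First differences: 7, -7, -39, -89. Second differences: -14, -32, -50. Third differences: -18, -18.
Level-3 differences are constant, so T has degree 3.
Fitting a degree-3 polynomial gives T(n) = -3n³ + 2n² + 8n + 1.
The coefficient of n³ is -3.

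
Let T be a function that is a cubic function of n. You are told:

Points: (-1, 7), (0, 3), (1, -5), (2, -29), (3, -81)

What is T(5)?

-317

First differences: -4, -8, -24, -52. Second differences: -4, -16, -28. Third differences: -12, -12.
Level-3 differences are constant, so T has degree 3.
Fitting a degree-3 polynomial gives T(n) = -2n³ - 2n² - 4n + 3.
Then T(5) = -317.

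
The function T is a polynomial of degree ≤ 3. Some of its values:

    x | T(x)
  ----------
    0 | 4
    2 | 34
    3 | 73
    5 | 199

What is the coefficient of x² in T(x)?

Write T(x) = ax³ + bx² + cx + d; the 4 given values yield a linear system in the 4 coefficients.
Solving, the leading coefficient vanishes, and T(x) = 8x² - x + 4.
The coefficient of x² is 8.

8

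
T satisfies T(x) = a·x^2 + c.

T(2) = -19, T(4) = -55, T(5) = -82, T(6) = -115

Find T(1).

-10

From T(2) = -19 and T(4) = -55: 4a + c = -19 and 16a + c = -55.
Subtracting: 12a = -36, so a = -3; then c = -19 − (-3)·4 = -7.
So T(x) = -3x² − 7, and T(1) = -10.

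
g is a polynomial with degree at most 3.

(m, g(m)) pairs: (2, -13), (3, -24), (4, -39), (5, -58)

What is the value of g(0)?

-3

Write g(m) = am³ + bm² + cm + d; the 4 given values yield a linear system in the 4 coefficients.
Solving, the leading coefficient vanishes, and g(m) = -2m² - m - 3.
Then g(0) = -3.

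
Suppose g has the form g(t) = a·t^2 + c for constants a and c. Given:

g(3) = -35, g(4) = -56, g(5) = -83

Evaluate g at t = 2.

-20

From g(3) = -35 and g(4) = -56: 9a + c = -35 and 16a + c = -56.
Subtracting: 7a = -21, so a = -3; then c = -35 − (-3)·9 = -8.
So g(t) = -3t² − 8, and g(2) = -20.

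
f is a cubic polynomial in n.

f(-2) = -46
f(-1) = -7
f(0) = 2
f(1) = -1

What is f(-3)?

Write f(n) = an³ + bn² + cn + d; the 4 given values yield a linear system in the 4 coefficients.
Solving, f(n) = 3n³ - 6n² + 2.
Then f(-3) = -133.

-133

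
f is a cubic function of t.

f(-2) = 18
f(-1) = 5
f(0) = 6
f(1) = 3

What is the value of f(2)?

Write f(t) = at³ + bt² + ct + d; the 4 given values yield a linear system in the 4 coefficients.
Solving, f(t) = -3t³ - 2t² + 2t + 6.
Then f(2) = -22.

-22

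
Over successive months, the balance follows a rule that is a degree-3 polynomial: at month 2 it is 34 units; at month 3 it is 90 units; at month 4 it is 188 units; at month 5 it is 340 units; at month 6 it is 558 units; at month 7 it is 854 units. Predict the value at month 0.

Write the value at k as T(k).
First differences: 56, 98, 152, 218, 296. Second differences: 42, 54, 66, 78. Third differences: 12, 12, 12.
Level-3 differences are constant, so T has degree 3.
Fitting a degree-3 polynomial gives T(k) = 2k³ + 3k² + 3k.
Then T(0) = 0.

0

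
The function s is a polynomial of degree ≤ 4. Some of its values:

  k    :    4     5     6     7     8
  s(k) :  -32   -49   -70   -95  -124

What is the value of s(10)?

First differences: -17, -21, -25, -29. Second differences: -4, -4, -4.
Level-2 differences are constant, so s has degree 2.
Fitting a degree-2 polynomial gives s(k) = -2k² + k - 4.
Then s(10) = -194.

-194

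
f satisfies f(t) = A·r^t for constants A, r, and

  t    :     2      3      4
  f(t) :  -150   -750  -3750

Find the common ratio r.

5

Consecutive ratio: -750/(-150) = 5, and -3750/(-750) = 5, so r = 5.
Then A·5^2 = -150 gives A = -6, and f(t) = -6·5^t.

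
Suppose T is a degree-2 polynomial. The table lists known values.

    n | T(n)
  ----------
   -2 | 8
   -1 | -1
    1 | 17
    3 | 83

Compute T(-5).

Write T(n) = an² + bn + c; the 4 given values yield a linear system in the 3 coefficients.
Solving, T(n) = 6n² + 9n + 2.
Then T(-5) = 107.

107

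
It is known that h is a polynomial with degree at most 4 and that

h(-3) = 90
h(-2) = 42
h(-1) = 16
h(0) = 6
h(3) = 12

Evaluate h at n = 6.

Write h(n) = an^4 + bn³ + cn² + dn + e; the 5 given values yield a linear system in the 5 coefficients.
Solving, the leading coefficient vanishes, and h(n) = -n³ + 5n² - 4n + 6.
Then h(6) = -54.

-54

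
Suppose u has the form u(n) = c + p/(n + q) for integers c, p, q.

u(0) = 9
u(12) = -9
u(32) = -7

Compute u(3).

(u(n) − c)(n + q) = p for each data point; the three points give a linear system in c and q, then p follows.
Solving: c = -6, q = -2, p = -30, so u(n) = -6 − 30/(n − 2).
Then u(3) = -6 − 30/1 = -36.

-36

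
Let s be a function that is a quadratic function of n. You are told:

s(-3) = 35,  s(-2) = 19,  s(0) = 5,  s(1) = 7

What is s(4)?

Write s(n) = an² + bn + c; the 4 given values yield a linear system in the 3 coefficients.
Solving, s(n) = 3n² - n + 5.
Then s(4) = 49.

49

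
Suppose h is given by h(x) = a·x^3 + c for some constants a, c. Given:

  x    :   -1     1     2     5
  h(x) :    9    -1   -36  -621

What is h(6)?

-1076

From h(-1) = 9 and h(1) = -1: -1a + c = 9 and 1a + c = -1.
Subtracting: 2a = -10, so a = -5; then c = 9 − (-5)·(-1) = 4.
So h(x) = -5x³ + 4, and h(6) = -1076.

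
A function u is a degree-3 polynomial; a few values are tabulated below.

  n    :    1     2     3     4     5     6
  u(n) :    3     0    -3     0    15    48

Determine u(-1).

-15

Write u(n) = an³ + bn² + cn + d; the 6 given values yield a linear system in the 4 coefficients.
Solving, u(n) = n³ - 6n² + 8n.
Then u(-1) = -15.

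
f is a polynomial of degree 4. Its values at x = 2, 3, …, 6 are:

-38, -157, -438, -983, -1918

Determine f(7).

-3393

Write f(x) = ax^4 + bx³ + cx² + dx + e; the 5 given values yield a linear system in the 5 coefficients.
Solving, f(x) = -x^4 - 3x³ + x² - 2x + 2.
Then f(7) = -3393.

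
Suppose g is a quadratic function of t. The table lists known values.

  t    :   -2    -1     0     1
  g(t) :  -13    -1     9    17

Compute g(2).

First differences: 12, 10, 8. Second differences: -2, -2.
Level-2 differences are constant, so g has degree 2.
Fitting a degree-2 polynomial gives g(t) = -t² + 9t + 9.
Then g(2) = 23.

23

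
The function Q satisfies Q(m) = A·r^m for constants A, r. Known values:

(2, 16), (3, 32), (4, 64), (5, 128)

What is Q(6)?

Consecutive ratio: 32/16 = 2, and 64/32 = 2, so r = 2.
Then A·2^2 = 16 gives A = 4, and Q(m) = 4·2^m.
Q(6) = 4·2^6 = 256.

256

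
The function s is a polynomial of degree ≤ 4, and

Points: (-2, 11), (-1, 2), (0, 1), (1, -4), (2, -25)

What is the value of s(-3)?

First differences: -9, -1, -5, -21. Second differences: 8, -4, -16. Third differences: -12, -12.
Level-3 differences are constant, so s has degree 3.
Fitting a degree-3 polynomial gives s(m) = -2m³ - 2m² - m + 1.
Then s(-3) = 40.

40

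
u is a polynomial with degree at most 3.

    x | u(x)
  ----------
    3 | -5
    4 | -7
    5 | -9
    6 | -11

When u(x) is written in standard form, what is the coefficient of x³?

0

Write u(x) = ax³ + bx² + cx + d; the 4 given values yield a linear system in the 4 coefficients.
Solving, the top 2 coefficients vanish, and u(x) = -2x + 1.
The coefficient of x³ is 0.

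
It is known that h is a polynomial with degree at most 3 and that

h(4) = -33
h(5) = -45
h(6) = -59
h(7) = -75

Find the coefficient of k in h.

-3

Write h(k) = ak³ + bk² + ck + d; the 4 given values yield a linear system in the 4 coefficients.
Solving, the leading coefficient vanishes, and h(k) = -k² - 3k - 5.
The coefficient of k is -3.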